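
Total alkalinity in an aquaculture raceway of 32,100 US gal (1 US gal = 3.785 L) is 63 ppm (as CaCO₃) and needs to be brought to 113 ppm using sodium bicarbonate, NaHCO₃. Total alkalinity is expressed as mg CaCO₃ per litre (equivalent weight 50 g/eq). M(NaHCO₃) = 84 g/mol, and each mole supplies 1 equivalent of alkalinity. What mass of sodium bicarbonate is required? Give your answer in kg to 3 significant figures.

10.2 kg

Volume: 32,100 US gal × 3.785 L/gal = 121,498 L.
Alkalinity to add: (113 − 63) = 50 mg/L as CaCO₃ × 121,498 L = 6075 g as CaCO₃.
Equivalents: 6075 g ÷ 50 g/eq = 121.5 eq.
NaHCO₃ supplies 1 eq per mole → 121.5 mol.
Mass: 121.5 mol × 84 g/mol = 10,210 g.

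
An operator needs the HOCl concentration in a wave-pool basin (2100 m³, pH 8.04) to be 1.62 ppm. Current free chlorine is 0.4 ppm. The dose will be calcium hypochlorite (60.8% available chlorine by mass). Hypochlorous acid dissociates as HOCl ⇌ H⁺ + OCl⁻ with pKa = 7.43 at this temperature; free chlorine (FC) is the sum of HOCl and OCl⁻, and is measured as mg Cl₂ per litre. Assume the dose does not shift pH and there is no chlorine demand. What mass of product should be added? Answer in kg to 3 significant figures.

27.0 kg

Volume: 2100 m³ = 2,100,000 L.
[OCl⁻]/[HOCl] = 10^(pH − pKa) = 10^(8.04 − 7.43) = 4.074; fraction as HOCl = 1/(1 + 4.074) = 0.1971.
Free chlorine required for 1.62 ppm HOCl: 1.62 / 0.1971 = 8.22 ppm.
FC to add: 8.22 − 0.4 = 7.82 mg/L as Cl₂.
Cl₂ equivalent: 7.82 mg/L × 2,100,000 L = 16,420 g.
Product at 60.8% available Cl: 16,420 / 0.608 = 27,010 g.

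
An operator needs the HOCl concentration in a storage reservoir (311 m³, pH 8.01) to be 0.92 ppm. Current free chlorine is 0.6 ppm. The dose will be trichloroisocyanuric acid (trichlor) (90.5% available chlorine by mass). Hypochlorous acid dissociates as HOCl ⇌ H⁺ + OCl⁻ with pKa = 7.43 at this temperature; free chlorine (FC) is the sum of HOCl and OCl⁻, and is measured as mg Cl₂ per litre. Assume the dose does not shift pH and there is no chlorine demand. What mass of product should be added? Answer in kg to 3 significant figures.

1.31 kg

Volume: 311 m³ = 311,000 L.
[OCl⁻]/[HOCl] = 10^(pH − pKa) = 10^(8.01 − 7.43) = 3.802; fraction as HOCl = 1/(1 + 3.802) = 0.2083.
Free chlorine required for 0.92 ppm HOCl: 0.92 / 0.2083 = 4.418 ppm.
FC to add: 4.418 − 0.6 = 3.818 mg/L as Cl₂.
Cl₂ equivalent: 3.818 mg/L × 311,000 L = 1187 g.
Product at 90.5% available Cl: 1187 / 0.905 = 1312 g.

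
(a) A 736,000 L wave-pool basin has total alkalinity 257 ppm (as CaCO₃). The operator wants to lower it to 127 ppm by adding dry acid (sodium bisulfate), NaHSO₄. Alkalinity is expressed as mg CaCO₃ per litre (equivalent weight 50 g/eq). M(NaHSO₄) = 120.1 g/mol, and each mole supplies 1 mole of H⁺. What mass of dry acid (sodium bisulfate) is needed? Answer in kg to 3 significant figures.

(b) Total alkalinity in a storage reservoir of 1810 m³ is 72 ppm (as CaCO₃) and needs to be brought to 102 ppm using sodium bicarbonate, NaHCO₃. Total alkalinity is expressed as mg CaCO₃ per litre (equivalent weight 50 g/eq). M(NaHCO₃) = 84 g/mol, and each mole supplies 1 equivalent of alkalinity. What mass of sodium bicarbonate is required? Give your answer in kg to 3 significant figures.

(a) 230 kg; (b) 91.2 kg

(a) Alkalinity to neutralize: (257 − 127) = 130 mg/L as CaCO₃ × 736,000 L = 95,680 g as CaCO₃.
(a) Equivalents of H⁺ required: 95,680 ÷ 50 g/eq = 1914 eq = 1914 mol NaHSO₄.
(a) Mass of NaHSO₄: 1914 × 120.1 = 229,800 g.

(b) Volume: 1810 m³ = 1,810,000 L.
(b) Alkalinity to add: (102 − 72) = 30 mg/L as CaCO₃ × 1,810,000 L = 54,300 g as CaCO₃.
(b) Equivalents: 54,300 g ÷ 50 g/eq = 1086 eq.
(b) NaHCO₃ supplies 1 eq per mole → 1086 mol.
(b) Mass: 1086 mol × 84 g/mol = 91,220 g.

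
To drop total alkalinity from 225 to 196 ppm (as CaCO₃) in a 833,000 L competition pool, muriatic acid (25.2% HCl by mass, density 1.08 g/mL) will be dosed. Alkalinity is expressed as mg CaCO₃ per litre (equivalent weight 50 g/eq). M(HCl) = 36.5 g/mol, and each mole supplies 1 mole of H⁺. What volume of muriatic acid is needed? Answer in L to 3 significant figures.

Alkalinity to neutralize: (225 − 196) = 29 mg/L as CaCO₃ × 833,000 L = 24,160 g as CaCO₃.
Equivalents of H⁺ required: 24,160 ÷ 50 g/eq = 483.1 eq = 483.1 mol HCl.
Mass of HCl: 483.1 × 36.5 = 17,630 g.
Mass of 25.2% solution: 17,630 / 0.252 = 69,980 g.
Volume: 69,980 g ÷ 1.08 g/mL = 64,800 mL.

64.8 L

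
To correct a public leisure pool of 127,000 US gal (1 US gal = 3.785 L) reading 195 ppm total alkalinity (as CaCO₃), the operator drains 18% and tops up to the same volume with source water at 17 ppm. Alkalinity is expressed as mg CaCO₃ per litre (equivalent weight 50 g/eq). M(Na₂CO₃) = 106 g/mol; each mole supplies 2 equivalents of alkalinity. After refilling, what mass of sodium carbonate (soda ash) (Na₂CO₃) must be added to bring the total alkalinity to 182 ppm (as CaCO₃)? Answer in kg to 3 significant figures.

Volume: 127,000 US gal × 3.785 L/gal = 480,695 L.
After draining 18% and refilling: 195 × 0.82 + 17 × 0.18 = 162.96 ppm.
Deficit to target: 182 − 162.96 = 19.04 mg/L.
As CaCO₃: 19.04 mg/L × 480,695 L = 9152 g; ÷ 50 g/eq ÷ 2 = 91.52 mol Na₂CO₃.
Mass: 91.52 × 106 = 9702 g.

9.70 kg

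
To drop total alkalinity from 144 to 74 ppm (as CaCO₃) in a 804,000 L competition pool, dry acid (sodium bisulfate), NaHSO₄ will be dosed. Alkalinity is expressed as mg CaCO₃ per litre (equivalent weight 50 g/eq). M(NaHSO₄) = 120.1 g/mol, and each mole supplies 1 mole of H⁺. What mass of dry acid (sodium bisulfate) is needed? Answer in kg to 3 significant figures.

135 kg

Alkalinity to neutralize: (144 − 74) = 70 mg/L as CaCO₃ × 804,000 L = 56,280 g as CaCO₃.
Equivalents of H⁺ required: 56,280 ÷ 50 g/eq = 1126 eq = 1126 mol NaHSO₄.
Mass of NaHSO₄: 1126 × 120.1 = 135,200 g.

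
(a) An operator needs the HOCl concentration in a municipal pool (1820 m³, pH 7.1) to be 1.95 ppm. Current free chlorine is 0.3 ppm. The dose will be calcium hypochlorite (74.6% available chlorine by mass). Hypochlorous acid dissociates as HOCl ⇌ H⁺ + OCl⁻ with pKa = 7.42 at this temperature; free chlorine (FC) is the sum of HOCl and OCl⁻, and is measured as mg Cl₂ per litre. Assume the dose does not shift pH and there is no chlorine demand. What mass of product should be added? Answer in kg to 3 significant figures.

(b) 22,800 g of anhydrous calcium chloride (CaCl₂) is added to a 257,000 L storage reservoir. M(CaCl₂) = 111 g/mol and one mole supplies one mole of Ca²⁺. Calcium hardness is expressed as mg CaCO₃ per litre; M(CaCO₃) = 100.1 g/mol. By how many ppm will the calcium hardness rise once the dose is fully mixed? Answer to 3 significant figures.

(a) 6.30 kg; (b) 80.0 ppm

(a) Volume: 1820 m³ = 1,820,000 L.
(a) [OCl⁻]/[HOCl] = 10^(pH − pKa) = 10^(7.1 − 7.42) = 0.4786; fraction as HOCl = 1/(1 + 0.4786) = 0.6763.
(a) Free chlorine required for 1.95 ppm HOCl: 1.95 / 0.6763 = 2.883 ppm.
(a) FC to add: 2.883 − 0.3 = 2.583 mg/L as Cl₂.
(a) Cl₂ equivalent: 2.583 mg/L × 1,820,000 L = 4702 g.
(a) Product at 74.6% available Cl: 4702 / 0.746 = 6302 g.

(b) Moles of Ca²⁺: 22,800 g ÷ 111 g/mol = 205.4 mol.
(b) As CaCO₃: 205.4 mol × 100.1 g/mol = 20,560 g.
(b) Rise: 20,560 g / 257,000 L × 1000 = 80 mg/L.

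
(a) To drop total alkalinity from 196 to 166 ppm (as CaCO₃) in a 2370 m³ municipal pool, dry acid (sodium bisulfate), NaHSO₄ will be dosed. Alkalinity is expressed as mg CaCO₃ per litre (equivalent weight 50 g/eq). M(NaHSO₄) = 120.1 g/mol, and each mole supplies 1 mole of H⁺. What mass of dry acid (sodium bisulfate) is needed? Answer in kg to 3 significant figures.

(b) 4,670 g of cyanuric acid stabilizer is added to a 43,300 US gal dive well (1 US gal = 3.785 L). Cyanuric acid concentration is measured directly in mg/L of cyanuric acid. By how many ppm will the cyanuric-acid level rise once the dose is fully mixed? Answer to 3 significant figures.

(a) 171 kg; (b) 28.5 ppm

(a) Volume: 2370 m³ = 2,370,000 L.
(a) Alkalinity to neutralize: (196 − 166) = 30 mg/L as CaCO₃ × 2,370,000 L = 71,100 g as CaCO₃.
(a) Equivalents of H⁺ required: 71,100 ÷ 50 g/eq = 1422 eq = 1422 mol NaHSO₄.
(a) Mass of NaHSO₄: 1422 × 120.1 = 170,800 g.

(b) Volume: 43,300 US gal × 3.785 L/gal = 163,890 L.
(b) Rise: 4,670 g / 163,890 L × 1000 = 28.49 mg/L.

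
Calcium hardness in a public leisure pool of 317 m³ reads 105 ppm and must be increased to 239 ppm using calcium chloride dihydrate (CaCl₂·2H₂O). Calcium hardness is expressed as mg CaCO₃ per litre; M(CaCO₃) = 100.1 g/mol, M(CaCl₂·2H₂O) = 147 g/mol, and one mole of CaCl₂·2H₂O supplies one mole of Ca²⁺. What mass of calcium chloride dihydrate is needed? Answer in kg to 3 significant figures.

Volume: 317 m³ = 317,000 L.
Hardness to add: (239 − 105) = 134 mg/L as CaCO₃ × 317,000 L = 42,480 g as CaCO₃.
Moles of Ca²⁺ (1 mol Ca²⁺ ≡ 1 mol CaCO₃): 42,480 / 100.1 g/mol = 424.4 mol.
Mass of CaCl₂·2H₂O: 424.4 × 147 = 62,380 g.

62.4 kg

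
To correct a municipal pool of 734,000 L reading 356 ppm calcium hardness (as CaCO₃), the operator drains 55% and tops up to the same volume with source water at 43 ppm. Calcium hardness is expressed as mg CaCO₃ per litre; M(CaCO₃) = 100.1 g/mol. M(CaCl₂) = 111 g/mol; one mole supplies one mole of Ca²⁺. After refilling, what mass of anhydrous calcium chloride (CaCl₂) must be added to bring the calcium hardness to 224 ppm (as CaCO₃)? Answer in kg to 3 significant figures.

32.7 kg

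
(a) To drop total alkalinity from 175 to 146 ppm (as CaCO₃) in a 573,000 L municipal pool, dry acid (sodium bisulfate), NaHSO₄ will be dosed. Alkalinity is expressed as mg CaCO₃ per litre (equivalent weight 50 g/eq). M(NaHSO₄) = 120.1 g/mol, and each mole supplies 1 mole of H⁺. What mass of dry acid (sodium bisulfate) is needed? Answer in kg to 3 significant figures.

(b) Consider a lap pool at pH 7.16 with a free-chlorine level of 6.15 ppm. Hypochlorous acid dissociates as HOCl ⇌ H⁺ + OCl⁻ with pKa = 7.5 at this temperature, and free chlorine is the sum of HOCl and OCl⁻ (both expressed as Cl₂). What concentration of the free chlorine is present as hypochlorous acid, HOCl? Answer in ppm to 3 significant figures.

(a) 39.9 kg; (b) 4.22 ppm

(a) Alkalinity to neutralize: (175 − 146) = 29 mg/L as CaCO₃ × 573,000 L = 16,620 g as CaCO₃.
(a) Equivalents of H⁺ required: 16,620 ÷ 50 g/eq = 332.3 eq = 332.3 mol NaHSO₄.
(a) Mass of NaHSO₄: 332.3 × 120.1 = 39,910 g.

(b) [OCl⁻]/[HOCl] = 10^(pH − pKa) = 10^(7.16 − 7.5) = 10^-0.34 = 0.4571.
(b) Fraction as HOCl = 1 / (1 + 0.4571) = 0.6863.
(b) HOCl = 0.6863 × 6.15 ppm = 4.221 ppm.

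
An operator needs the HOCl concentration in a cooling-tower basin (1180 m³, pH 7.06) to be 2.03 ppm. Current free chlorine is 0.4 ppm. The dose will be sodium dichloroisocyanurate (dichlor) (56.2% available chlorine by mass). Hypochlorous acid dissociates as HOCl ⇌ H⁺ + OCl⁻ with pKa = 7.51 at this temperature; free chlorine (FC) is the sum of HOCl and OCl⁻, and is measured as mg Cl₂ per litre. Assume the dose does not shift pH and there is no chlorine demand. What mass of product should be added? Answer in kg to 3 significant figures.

Volume: 1180 m³ = 1,180,000 L.
[OCl⁻]/[HOCl] = 10^(pH − pKa) = 10^(7.06 − 7.51) = 0.3548; fraction as HOCl = 1/(1 + 0.3548) = 0.7381.
Free chlorine required for 2.03 ppm HOCl: 2.03 / 0.7381 = 2.75 ppm.
FC to add: 2.75 − 0.4 = 2.35 mg/L as Cl₂.
Cl₂ equivalent: 2.35 mg/L × 1,180,000 L = 2773 g.
Product at 56.2% available Cl: 2773 / 0.562 = 4935 g.

4.93 kg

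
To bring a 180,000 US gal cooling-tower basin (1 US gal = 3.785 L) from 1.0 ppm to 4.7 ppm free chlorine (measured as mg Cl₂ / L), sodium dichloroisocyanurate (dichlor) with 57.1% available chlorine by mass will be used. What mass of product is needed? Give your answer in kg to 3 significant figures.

Volume: 180,000 US gal × 3.785 L/gal = 681,300 L.
Chlorine deficit: 4.7 − 1.0 = 3.7 ppm = 3.7 mg/L as Cl₂.
Cl₂ equivalent needed: 3.7 mg/L × 681,300 L = 2,521,000 mg = 2521 g.
Product at 57.1% available chlorine: 2521 / 0.571 = 4415 g.

4.41 kg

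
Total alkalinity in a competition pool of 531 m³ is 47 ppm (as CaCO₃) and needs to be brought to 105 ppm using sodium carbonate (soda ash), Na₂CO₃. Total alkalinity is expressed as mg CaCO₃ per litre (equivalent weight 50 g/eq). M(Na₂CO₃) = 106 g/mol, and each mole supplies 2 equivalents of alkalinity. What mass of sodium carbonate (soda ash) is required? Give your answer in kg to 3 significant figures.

32.6 kg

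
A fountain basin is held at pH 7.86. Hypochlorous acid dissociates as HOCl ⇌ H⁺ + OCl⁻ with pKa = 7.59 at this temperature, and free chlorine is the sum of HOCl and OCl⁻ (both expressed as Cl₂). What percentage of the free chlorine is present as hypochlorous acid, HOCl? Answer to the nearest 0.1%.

34.9%

[OCl⁻]/[HOCl] = 10^(pH − pKa) = 10^(7.86 − 7.59) = 10^0.27 = 1.862.
Fraction as HOCl = 1 / (1 + 1.862) = 0.3494.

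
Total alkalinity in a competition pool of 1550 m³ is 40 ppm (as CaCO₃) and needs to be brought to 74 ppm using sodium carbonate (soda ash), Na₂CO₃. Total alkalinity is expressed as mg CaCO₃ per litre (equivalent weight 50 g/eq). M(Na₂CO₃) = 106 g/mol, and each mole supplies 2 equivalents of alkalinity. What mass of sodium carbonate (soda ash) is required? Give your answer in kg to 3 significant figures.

Volume: 1550 m³ = 1,550,000 L.
Alkalinity to add: (74 − 40) = 34 mg/L as CaCO₃ × 1,550,000 L = 52,700 g as CaCO₃.
Equivalents: 52,700 g ÷ 50 g/eq = 1054 eq.
Each mole of Na₂CO₃ supplies 2 eq, so 1054 / 2 = 527 mol.
Mass: 527 mol × 106 g/mol = 55,860 g.

55.9 kg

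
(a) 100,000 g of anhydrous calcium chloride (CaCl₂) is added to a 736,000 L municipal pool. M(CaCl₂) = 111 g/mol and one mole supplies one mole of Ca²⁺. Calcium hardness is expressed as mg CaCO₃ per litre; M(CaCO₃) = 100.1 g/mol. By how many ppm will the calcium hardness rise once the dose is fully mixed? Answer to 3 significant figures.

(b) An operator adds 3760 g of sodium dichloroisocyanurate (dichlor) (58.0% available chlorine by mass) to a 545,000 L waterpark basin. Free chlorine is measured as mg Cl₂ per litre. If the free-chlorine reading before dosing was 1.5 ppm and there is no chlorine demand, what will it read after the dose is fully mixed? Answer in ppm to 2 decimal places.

(a) Moles of Ca²⁺: 100,000 g ÷ 111 g/mol = 900.9 mol.
(a) As CaCO₃: 900.9 mol × 100.1 g/mol = 90,180 g.
(a) Rise: 90,180 g / 736,000 L × 1000 = 122.5 mg/L.

(b) Available chlorine delivered: 3760 g × 0.58 = 2181 g as Cl₂.
(b) Concentration rise: 2181 g / 545,000 L = 4.001 mg/L = 4.00 ppm.
(b) Final FC: 1.5 + 4.00 = 5.50 ppm.

(a) 123 ppm; (b) 5.50 ppm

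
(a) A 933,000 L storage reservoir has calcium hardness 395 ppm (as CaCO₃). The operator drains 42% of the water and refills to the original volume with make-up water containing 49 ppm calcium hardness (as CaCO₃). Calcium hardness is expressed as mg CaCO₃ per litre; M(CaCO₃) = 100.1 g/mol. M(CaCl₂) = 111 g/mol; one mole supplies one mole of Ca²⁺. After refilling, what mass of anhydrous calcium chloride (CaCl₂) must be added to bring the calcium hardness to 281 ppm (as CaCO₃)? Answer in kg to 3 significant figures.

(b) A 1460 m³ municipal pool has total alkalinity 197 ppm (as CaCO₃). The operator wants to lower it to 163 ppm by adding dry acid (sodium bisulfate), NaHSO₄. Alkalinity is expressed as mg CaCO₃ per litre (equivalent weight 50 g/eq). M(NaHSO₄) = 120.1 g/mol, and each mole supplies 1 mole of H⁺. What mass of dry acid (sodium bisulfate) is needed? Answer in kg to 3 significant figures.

(a) 32.4 kg; (b) 119 kg

(a) After draining 42% and refilling: 395 × 0.58 + 49 × 0.42 = 249.68 ppm.
(a) Deficit to target: 281 − 249.68 = 31.32 mg/L.
(a) As CaCO₃: 31.32 mg/L × 933,000 L = 29,220 g; ÷ 100.1 = 291.9 mol Ca²⁺.
(a) Mass: 291.9 × 111 = 32,400 g.

(b) Volume: 1460 m³ = 1,460,000 L.
(b) Alkalinity to neutralize: (197 − 163) = 34 mg/L as CaCO₃ × 1,460,000 L = 49,640 g as CaCO₃.
(b) Equivalents of H⁺ required: 49,640 ÷ 50 g/eq = 992.8 eq = 992.8 mol NaHSO₄.
(b) Mass of NaHSO₄: 992.8 × 120.1 = 119,200 g.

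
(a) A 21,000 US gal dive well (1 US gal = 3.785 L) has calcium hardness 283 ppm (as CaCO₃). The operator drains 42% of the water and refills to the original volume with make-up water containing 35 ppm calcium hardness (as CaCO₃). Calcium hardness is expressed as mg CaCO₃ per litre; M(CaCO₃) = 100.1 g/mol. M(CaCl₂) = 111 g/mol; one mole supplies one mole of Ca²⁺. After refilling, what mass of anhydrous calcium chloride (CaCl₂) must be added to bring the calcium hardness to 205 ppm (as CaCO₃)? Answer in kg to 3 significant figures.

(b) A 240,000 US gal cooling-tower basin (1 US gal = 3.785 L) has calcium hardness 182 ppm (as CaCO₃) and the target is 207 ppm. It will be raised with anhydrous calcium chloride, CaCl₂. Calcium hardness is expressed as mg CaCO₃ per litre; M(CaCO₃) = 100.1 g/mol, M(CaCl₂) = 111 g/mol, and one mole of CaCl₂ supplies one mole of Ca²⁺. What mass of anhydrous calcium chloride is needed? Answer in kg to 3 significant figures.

(a) 2.31 kg; (b) 25.2 kg

(a) Volume: 21,000 US gal × 3.785 L/gal = 79,485 L.
(a) After draining 42% and refilling: 283 × 0.58 + 35 × 0.42 = 178.84 ppm.
(a) Deficit to target: 205 − 178.84 = 26.16 mg/L.
(a) As CaCO₃: 26.16 mg/L × 79,485 L = 2079 g; ÷ 100.1 = 20.77 mol Ca²⁺.
(a) Mass: 20.77 × 111 = 2306 g.

(b) Volume: 240,000 US gal × 3.785 L/gal = 908,400 L.
(b) Hardness to add: (207 − 182) = 25 mg/L as CaCO₃ × 908,400 L = 22,710 g as CaCO₃.
(b) Moles of Ca²⁺ (1 mol Ca²⁺ ≡ 1 mol CaCO₃): 22,710 / 100.1 g/mol = 226.9 mol.
(b) Mass of CaCl₂: 226.9 × 111 = 25,180 g.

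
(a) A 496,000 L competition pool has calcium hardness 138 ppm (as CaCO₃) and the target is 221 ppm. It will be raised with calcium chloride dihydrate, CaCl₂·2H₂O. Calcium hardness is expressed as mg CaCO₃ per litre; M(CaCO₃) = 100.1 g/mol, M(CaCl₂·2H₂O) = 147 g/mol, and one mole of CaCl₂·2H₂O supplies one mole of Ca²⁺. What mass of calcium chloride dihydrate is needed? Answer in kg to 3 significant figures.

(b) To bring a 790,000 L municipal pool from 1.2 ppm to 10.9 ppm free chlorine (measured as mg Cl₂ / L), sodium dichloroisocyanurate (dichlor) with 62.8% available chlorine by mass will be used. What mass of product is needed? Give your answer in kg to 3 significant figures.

(a) 60.5 kg; (b) 12.2 kg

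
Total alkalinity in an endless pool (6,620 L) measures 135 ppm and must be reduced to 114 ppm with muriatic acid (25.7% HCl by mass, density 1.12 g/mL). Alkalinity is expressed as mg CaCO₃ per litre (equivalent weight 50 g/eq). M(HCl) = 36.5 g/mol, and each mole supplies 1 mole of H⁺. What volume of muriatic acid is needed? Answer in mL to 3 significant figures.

353 mL

Alkalinity to neutralize: (135 − 114) = 21 mg/L as CaCO₃ × 6,620 L = 139 g as CaCO₃.
Equivalents of H⁺ required: 139 ÷ 50 g/eq = 2.78 eq = 2.78 mol HCl.
Mass of HCl: 2.78 × 36.5 = 101.5 g.
Mass of 25.7% solution: 101.5 / 0.257 = 394.9 g.
Volume: 394.9 g ÷ 1.12 g/mL = 352.6 mL.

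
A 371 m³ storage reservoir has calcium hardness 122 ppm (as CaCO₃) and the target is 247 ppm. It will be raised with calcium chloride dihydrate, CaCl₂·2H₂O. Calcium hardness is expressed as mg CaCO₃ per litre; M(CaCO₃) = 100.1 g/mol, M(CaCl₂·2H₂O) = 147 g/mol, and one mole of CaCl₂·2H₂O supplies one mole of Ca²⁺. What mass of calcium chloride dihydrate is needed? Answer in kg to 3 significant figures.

Volume: 371 m³ = 371,000 L.
Hardness to add: (247 − 122) = 125 mg/L as CaCO₃ × 371,000 L = 46,380 g as CaCO₃.
Moles of Ca²⁺ (1 mol Ca²⁺ ≡ 1 mol CaCO₃): 46,380 / 100.1 g/mol = 463.3 mol.
Mass of CaCl₂·2H₂O: 463.3 × 147 = 68,100 g.

68.1 kg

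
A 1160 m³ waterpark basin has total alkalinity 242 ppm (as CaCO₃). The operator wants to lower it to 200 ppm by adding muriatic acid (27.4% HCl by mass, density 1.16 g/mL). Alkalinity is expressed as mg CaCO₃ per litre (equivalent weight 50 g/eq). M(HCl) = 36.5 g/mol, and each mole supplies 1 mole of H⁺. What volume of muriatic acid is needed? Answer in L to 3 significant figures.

112 L

Volume: 1160 m³ = 1,160,000 L.
Alkalinity to neutralize: (242 − 200) = 42 mg/L as CaCO₃ × 1,160,000 L = 48,720 g as CaCO₃.
Equivalents of H⁺ required: 48,720 ÷ 50 g/eq = 974.4 eq = 974.4 mol HCl.
Mass of HCl: 974.4 × 36.5 = 35,570 g.
Mass of 27.4% solution: 35,570 / 0.274 = 129,800 g.
Volume: 129,800 g ÷ 1.16 g/mL = 111,900 mL.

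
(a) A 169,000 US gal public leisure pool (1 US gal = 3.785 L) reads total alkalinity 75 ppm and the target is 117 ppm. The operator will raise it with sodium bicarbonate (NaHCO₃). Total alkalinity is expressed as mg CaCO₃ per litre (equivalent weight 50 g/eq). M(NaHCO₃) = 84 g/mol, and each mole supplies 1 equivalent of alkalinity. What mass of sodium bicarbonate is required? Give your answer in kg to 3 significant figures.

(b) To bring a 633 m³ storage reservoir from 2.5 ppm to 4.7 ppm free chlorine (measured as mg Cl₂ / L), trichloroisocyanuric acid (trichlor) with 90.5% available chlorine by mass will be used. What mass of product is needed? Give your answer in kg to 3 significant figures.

(a) 45.1 kg; (b) 1.54 kg

(a) Volume: 169,000 US gal × 3.785 L/gal = 639,665 L.
(a) Alkalinity to add: (117 − 75) = 42 mg/L as CaCO₃ × 639,665 L = 26,870 g as CaCO₃.
(a) Equivalents: 26,870 g ÷ 50 g/eq = 537.3 eq.
(a) NaHCO₃ supplies 1 eq per mole → 537.3 mol.
(a) Mass: 537.3 mol × 84 g/mol = 45,130 g.

(b) Volume: 633 m³ = 633,000 L.
(b) Chlorine deficit: 4.7 − 2.5 = 2.2 ppm = 2.2 mg/L as Cl₂.
(b) Cl₂ equivalent needed: 2.2 mg/L × 633,000 L = 1,393,000 mg = 1393 g.
(b) Product at 90.5% available chlorine: 1393 / 0.905 = 1539 g.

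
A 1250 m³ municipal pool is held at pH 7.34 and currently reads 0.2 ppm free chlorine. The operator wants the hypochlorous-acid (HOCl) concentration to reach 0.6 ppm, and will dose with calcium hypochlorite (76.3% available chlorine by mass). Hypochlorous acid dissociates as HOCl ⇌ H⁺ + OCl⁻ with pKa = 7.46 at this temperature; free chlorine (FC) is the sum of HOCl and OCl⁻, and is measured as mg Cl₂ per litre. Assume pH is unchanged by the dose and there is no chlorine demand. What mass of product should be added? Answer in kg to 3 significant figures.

1.40 kg

Volume: 1250 m³ = 1,250,000 L.
[OCl⁻]/[HOCl] = 10^(pH − pKa) = 10^(7.34 − 7.46) = 0.7586; fraction as HOCl = 1/(1 + 0.7586) = 0.5686.
Free chlorine required for 0.6 ppm HOCl: 0.6 / 0.5686 = 1.055 ppm.
FC to add: 1.055 − 0.2 = 0.8551 mg/L as Cl₂.
Cl₂ equivalent: 0.8551 mg/L × 1,250,000 L = 1069 g.
Product at 76.3% available Cl: 1069 / 0.763 = 1401 g.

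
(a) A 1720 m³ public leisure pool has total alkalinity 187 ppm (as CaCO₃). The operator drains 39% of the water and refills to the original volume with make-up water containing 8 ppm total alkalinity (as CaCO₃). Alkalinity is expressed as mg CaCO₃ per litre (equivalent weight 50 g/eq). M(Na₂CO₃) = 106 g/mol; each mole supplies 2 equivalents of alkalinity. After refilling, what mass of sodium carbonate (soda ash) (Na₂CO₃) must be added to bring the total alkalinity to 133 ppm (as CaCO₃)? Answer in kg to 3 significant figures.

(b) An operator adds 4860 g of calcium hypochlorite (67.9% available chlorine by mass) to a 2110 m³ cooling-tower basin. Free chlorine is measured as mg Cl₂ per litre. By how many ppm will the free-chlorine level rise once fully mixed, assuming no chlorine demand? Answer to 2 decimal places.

(a) Volume: 1720 m³ = 1,720,000 L.
(a) After draining 39% and refilling: 187 × 0.61 + 8 × 0.39 = 117.19 ppm.
(a) Deficit to target: 133 − 117.19 = 15.81 mg/L.
(a) As CaCO₃: 15.81 mg/L × 1,720,000 L = 27,190 g; ÷ 50 g/eq ÷ 2 = 271.9 mol Na₂CO₃.
(a) Mass: 271.9 × 106 = 28,820 g.

(b) Volume: 2110 m³ = 2,110,000 L.
(b) Available chlorine delivered: 4860 g × 0.679 = 3300 g as Cl₂.
(b) Concentration rise: 3300 g / 2,110,000 L = 1.564 mg/L = 1.56 ppm.

(a) 28.8 kg; (b) 1.56 ppm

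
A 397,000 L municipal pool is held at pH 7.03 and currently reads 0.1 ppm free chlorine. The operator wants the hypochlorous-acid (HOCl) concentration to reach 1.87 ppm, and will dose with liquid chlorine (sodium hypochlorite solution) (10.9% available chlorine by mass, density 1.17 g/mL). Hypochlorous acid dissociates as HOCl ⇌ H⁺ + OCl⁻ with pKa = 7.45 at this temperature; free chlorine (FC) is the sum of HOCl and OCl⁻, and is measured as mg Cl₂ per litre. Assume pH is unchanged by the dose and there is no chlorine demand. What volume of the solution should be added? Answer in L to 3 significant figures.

[OCl⁻]/[HOCl] = 10^(pH − pKa) = 10^(7.03 − 7.45) = 0.3802; fraction as HOCl = 1/(1 + 0.3802) = 0.7245.
Free chlorine required for 1.87 ppm HOCl: 1.87 / 0.7245 = 2.581 ppm.
FC to add: 2.581 − 0.1 = 2.481 mg/L as Cl₂.
Cl₂ equivalent: 2.481 mg/L × 397,000 L = 984.9 g.
Product at 10.9% available Cl: 984.9 / 0.109 = 9036 g.
Volume: 9036 g ÷ 1.17 g/mL = 7723 mL.

7.72 L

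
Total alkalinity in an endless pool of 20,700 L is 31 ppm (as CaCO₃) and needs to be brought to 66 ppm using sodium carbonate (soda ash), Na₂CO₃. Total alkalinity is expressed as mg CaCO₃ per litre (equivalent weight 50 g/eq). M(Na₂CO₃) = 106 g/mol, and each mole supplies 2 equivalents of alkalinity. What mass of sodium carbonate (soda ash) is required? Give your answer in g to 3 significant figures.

768 g

Alkalinity to add: (66 − 31) = 35 mg/L as CaCO₃ × 20,700 L = 724.5 g as CaCO₃.
Equivalents: 724.5 g ÷ 50 g/eq = 14.49 eq.
Each mole of Na₂CO₃ supplies 2 eq, so 14.49 / 2 = 7.245 mol.
Mass: 7.245 mol × 106 g/mol = 768 g.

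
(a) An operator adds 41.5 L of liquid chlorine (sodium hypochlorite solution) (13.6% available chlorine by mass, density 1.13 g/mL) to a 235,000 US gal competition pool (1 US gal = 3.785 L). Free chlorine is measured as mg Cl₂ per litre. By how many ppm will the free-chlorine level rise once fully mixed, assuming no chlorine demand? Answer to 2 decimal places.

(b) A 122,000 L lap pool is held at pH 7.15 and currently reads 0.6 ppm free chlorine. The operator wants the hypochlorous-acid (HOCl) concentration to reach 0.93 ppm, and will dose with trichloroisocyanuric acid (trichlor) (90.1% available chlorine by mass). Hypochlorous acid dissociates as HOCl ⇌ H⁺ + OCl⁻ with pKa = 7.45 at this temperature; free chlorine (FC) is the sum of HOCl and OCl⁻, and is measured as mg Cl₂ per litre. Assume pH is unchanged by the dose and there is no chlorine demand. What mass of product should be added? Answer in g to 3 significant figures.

(a) 7.17 ppm; (b) 108 g

(a) Volume: 235,000 US gal × 3.785 L/gal = 889,475 L.
(a) Mass of solution: 41.5 L × 1000 mL/L × 1.13 g/mL = 46,890 g.
(a) Available chlorine delivered: 46,890 g × 0.136 = 6378 g as Cl₂.
(a) Concentration rise: 6378 g / 889,475 L = 7.17 mg/L = 7.17 ppm.

(b) [OCl⁻]/[HOCl] = 10^(pH − pKa) = 10^(7.15 − 7.45) = 0.5012; fraction as HOCl = 1/(1 + 0.5012) = 0.6661.
(b) Free chlorine required for 0.93 ppm HOCl: 0.93 / 0.6661 = 1.396 ppm.
(b) FC to add: 1.396 − 0.6 = 0.7961 mg/L as Cl₂.
(b) Cl₂ equivalent: 0.7961 mg/L × 122,000 L = 97.12 g.
(b) Product at 90.1% available Cl: 97.12 / 0.901 = 107.8 g.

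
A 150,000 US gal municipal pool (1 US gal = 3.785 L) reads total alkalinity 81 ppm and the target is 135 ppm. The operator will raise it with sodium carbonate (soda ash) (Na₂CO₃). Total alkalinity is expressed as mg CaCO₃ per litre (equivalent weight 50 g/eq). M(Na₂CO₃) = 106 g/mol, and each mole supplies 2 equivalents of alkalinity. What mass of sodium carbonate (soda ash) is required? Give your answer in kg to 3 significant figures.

Volume: 150,000 US gal × 3.785 L/gal = 567,750 L.
Alkalinity to add: (135 − 81) = 54 mg/L as CaCO₃ × 567,750 L = 30,660 g as CaCO₃.
Equivalents: 30,660 g ÷ 50 g/eq = 613.2 eq.
Each mole of Na₂CO₃ supplies 2 eq, so 613.2 / 2 = 306.6 mol.
Mass: 306.6 mol × 106 g/mol = 32,500 g.

32.5 kg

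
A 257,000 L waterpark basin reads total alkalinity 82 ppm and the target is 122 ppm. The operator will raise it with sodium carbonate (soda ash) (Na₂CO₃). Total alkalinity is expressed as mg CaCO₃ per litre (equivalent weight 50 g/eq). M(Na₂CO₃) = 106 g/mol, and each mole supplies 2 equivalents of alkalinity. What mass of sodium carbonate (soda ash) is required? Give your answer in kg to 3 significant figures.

10.9 kg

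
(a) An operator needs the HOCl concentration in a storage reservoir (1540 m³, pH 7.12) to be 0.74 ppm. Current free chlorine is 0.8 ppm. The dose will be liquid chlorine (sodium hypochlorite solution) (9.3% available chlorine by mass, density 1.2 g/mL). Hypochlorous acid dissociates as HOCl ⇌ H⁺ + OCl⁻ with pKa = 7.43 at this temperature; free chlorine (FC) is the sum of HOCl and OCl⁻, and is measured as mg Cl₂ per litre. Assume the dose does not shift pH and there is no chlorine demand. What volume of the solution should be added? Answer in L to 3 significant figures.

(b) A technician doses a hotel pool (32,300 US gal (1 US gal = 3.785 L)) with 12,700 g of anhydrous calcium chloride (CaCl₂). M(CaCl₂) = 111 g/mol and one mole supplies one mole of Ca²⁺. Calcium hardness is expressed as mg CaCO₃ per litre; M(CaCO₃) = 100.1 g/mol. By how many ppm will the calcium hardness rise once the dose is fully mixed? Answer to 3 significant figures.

(a) 4.17 L; (b) 93.7 ppm

(a) Volume: 1540 m³ = 1,540,000 L.
(a) [OCl⁻]/[HOCl] = 10^(pH − pKa) = 10^(7.12 − 7.43) = 0.4898; fraction as HOCl = 1/(1 + 0.4898) = 0.6712.
(a) Free chlorine required for 0.74 ppm HOCl: 0.74 / 0.6712 = 1.102 ppm.
(a) FC to add: 1.102 − 0.8 = 0.3024 mg/L as Cl₂.
(a) Cl₂ equivalent: 0.3024 mg/L × 1,540,000 L = 465.8 g.
(a) Product at 9.3% available Cl: 465.8 / 0.093 = 5008 g.
(a) Volume: 5008 g ÷ 1.2 g/mL = 4173 mL.

(b) Volume: 32,300 US gal × 3.785 L/gal = 122,256 L.
(b) Moles of Ca²⁺: 12,700 g ÷ 111 g/mol = 114.4 mol.
(b) As CaCO₃: 114.4 mol × 100.1 g/mol = 11,450 g.
(b) Rise: 11,450 g / 122,256 L × 1000 = 93.68 mg/L.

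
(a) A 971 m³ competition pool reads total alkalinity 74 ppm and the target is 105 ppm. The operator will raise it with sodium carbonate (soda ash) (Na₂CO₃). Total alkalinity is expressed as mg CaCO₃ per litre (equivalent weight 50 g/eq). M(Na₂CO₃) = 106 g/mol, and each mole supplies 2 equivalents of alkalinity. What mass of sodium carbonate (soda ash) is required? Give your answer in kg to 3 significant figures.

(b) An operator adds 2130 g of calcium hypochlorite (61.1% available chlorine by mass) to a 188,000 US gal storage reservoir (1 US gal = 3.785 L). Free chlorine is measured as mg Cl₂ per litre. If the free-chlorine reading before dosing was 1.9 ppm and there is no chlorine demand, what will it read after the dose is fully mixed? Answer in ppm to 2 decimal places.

(a) 31.9 kg; (b) 3.73 ppm

(a) Volume: 971 m³ = 971,000 L.
(a) Alkalinity to add: (105 − 74) = 31 mg/L as CaCO₃ × 971,000 L = 30,100 g as CaCO₃.
(a) Equivalents: 30,100 g ÷ 50 g/eq = 602 eq.
(a) Each mole of Na₂CO₃ supplies 2 eq, so 602 / 2 = 301 mol.
(a) Mass: 301 mol × 106 g/mol = 31,910 g.

(b) Volume: 188,000 US gal × 3.785 L/gal = 711,580 L.
(b) Available chlorine delivered: 2130 g × 0.611 = 1301 g as Cl₂.
(b) Concentration rise: 1301 g / 711,580 L = 1.829 mg/L = 1.83 ppm.
(b) Final FC: 1.9 + 1.83 = 3.73 ppm.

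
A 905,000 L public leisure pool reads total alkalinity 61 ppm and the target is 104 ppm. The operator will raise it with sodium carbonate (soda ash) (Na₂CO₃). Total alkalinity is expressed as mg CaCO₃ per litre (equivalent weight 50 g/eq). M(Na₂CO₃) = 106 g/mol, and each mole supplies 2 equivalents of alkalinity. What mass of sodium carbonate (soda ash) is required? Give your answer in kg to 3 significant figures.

Alkalinity to add: (104 − 61) = 43 mg/L as CaCO₃ × 905,000 L = 38,920 g as CaCO₃.
Equivalents: 38,920 g ÷ 50 g/eq = 778.3 eq.
Each mole of Na₂CO₃ supplies 2 eq, so 778.3 / 2 = 389.1 mol.
Mass: 389.1 mol × 106 g/mol = 41,250 g.

41.2 kg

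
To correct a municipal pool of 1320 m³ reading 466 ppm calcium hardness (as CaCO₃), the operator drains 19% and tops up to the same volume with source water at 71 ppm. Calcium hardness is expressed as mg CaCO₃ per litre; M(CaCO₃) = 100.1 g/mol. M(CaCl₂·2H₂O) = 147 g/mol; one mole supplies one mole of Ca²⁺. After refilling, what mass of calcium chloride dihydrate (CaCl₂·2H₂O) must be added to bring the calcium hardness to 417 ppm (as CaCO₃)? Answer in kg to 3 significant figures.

50.5 kg

Volume: 1320 m³ = 1,320,000 L.
After draining 19% and refilling: 466 × 0.81 + 71 × 0.19 = 390.95 ppm.
Deficit to target: 417 − 390.95 = 26.05 mg/L.
As CaCO₃: 26.05 mg/L × 1,320,000 L = 34,390 g; ÷ 100.1 = 343.5 mol Ca²⁺.
Mass: 343.5 × 147 = 50,500 g.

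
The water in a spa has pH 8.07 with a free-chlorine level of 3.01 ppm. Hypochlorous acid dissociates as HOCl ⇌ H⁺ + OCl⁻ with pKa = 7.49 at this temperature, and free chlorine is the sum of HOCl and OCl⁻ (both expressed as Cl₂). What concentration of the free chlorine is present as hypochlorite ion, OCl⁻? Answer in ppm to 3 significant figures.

[OCl⁻]/[HOCl] = 10^(pH − pKa) = 10^(8.07 − 7.49) = 10^0.58 = 3.802.
Fraction as HOCl = 1 / (1 + 3.802) = 0.2083.
OCl⁻ = (1 − 0.2083) × 3.01 ppm = 2.383 ppm.

2.38 ppm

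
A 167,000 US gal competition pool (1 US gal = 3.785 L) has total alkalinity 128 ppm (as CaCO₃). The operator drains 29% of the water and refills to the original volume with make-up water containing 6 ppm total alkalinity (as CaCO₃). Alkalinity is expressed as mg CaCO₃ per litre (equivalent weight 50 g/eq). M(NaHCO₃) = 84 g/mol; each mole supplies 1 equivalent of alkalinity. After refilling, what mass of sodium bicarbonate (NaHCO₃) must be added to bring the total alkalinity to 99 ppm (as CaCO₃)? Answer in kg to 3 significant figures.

6.78 kg

Volume: 167,000 US gal × 3.785 L/gal = 632,095 L.
After draining 29% and refilling: 128 × 0.71 + 6 × 0.29 = 92.62 ppm.
Deficit to target: 99 − 92.62 = 6.38 mg/L.
As CaCO₃: 6.38 mg/L × 632,095 L = 4033 g; ÷ 50 g/eq ÷ 1 = 80.66 mol NaHCO₃.
Mass: 80.66 × 84 = 6775 g.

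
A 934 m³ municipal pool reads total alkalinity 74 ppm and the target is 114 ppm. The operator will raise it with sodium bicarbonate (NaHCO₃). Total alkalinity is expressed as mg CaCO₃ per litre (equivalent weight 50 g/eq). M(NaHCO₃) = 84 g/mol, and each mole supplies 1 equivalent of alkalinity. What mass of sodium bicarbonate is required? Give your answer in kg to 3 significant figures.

62.8 kg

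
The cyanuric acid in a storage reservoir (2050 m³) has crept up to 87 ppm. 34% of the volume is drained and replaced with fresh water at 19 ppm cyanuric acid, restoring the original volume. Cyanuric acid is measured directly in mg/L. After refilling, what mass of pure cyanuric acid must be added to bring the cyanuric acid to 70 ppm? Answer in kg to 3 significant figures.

Volume: 2050 m³ = 2,050,000 L.
After draining 34% and refilling: 87 × 0.66 + 19 × 0.34 = 63.88 ppm.
Deficit to target: 70 − 63.88 = 6.12 mg/L.
Mass: 6.12 mg/L × 2,050,000 L = 12,550 g cyanuric acid.

12.5 kg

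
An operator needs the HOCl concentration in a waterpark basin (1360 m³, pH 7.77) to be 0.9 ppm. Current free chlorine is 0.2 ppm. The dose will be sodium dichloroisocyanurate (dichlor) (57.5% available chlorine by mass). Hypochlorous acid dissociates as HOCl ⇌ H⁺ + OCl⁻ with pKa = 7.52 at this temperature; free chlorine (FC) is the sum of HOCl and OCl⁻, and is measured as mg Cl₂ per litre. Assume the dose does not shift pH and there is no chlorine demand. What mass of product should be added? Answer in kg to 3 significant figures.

5.44 kg

Volume: 1360 m³ = 1,360,000 L.
[OCl⁻]/[HOCl] = 10^(pH − pKa) = 10^(7.77 − 7.52) = 1.778; fraction as HOCl = 1/(1 + 1.778) = 0.3599.
Free chlorine required for 0.9 ppm HOCl: 0.9 / 0.3599 = 2.5 ppm.
FC to add: 2.5 − 0.2 = 2.3 mg/L as Cl₂.
Cl₂ equivalent: 2.3 mg/L × 1,360,000 L = 3129 g.
Product at 57.5% available Cl: 3129 / 0.575 = 5441 g.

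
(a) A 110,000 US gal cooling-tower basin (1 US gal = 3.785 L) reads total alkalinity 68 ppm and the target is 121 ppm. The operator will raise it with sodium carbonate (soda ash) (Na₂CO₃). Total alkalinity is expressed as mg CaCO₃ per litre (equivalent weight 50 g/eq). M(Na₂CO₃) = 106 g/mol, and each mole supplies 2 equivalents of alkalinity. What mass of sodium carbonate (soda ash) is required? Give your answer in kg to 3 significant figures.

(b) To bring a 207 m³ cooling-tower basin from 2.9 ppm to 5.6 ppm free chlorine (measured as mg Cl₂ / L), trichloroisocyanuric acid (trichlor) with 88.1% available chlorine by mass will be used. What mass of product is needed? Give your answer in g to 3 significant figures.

(a) 23.4 kg; (b) 634 g

(a) Volume: 110,000 US gal × 3.785 L/gal = 416,350 L.
(a) Alkalinity to add: (121 − 68) = 53 mg/L as CaCO₃ × 416,350 L = 22,070 g as CaCO₃.
(a) Equivalents: 22,070 g ÷ 50 g/eq = 441.3 eq.
(a) Each mole of Na₂CO₃ supplies 2 eq, so 441.3 / 2 = 220.7 mol.
(a) Mass: 220.7 mol × 106 g/mol = 23,390 g.

(b) Volume: 207 m³ = 207,000 L.
(b) Chlorine deficit: 5.6 − 2.9 = 2.7 ppm = 2.7 mg/L as Cl₂.
(b) Cl₂ equivalent needed: 2.7 mg/L × 207,000 L = 558,900 mg = 558.9 g.
(b) Product at 88.1% available chlorine: 558.9 / 0.881 = 634.4 g.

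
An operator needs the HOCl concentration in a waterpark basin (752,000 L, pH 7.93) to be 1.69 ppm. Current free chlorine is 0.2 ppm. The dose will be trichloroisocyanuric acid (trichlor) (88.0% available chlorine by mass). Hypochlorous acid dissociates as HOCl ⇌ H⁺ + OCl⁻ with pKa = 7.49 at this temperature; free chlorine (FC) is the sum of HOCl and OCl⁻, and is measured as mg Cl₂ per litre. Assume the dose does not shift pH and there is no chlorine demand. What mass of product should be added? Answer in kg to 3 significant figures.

5.25 kg

[OCl⁻]/[HOCl] = 10^(pH − pKa) = 10^(7.93 − 7.49) = 2.754; fraction as HOCl = 1/(1 + 2.754) = 0.2664.
Free chlorine required for 1.69 ppm HOCl: 1.69 / 0.2664 = 6.345 ppm.
FC to add: 6.345 − 0.2 = 6.145 mg/L as Cl₂.
Cl₂ equivalent: 6.145 mg/L × 752,000 L = 4621 g.
Product at 88.0% available Cl: 4621 / 0.88 = 5251 g.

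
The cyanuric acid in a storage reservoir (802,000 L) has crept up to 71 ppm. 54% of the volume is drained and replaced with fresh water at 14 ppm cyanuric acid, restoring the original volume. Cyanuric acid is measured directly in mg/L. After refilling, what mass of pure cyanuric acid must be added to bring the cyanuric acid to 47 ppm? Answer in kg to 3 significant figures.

After draining 54% and refilling: 71 × 0.46 + 14 × 0.54 = 40.22 ppm.
Deficit to target: 47 − 40.22 = 6.78 mg/L.
Mass: 6.78 mg/L × 802,000 L = 5438 g cyanuric acid.

5.44 kg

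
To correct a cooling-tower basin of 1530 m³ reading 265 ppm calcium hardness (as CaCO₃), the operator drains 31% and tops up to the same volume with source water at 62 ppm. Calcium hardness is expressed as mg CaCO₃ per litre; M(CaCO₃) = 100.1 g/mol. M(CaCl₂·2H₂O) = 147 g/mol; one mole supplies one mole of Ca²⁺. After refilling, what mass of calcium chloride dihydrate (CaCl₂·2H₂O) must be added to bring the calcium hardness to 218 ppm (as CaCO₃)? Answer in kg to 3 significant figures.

35.8 kg

Volume: 1530 m³ = 1,530,000 L.
After draining 31% and refilling: 265 × 0.69 + 62 × 0.31 = 202.07 ppm.
Deficit to target: 218 − 202.07 = 15.93 mg/L.
As CaCO₃: 15.93 mg/L × 1,530,000 L = 24,370 g; ÷ 100.1 = 243.5 mol Ca²⁺.
Mass: 243.5 × 147 = 35,790 g.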